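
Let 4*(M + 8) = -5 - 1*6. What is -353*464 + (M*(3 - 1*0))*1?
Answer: -655297/4 ≈ -1.6382e+5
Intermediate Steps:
M = -43/4 (M = -8 + (-5 - 1*6)/4 = -8 + (-5 - 6)/4 = -8 + (¼)*(-11) = -8 - 11/4 = -43/4 ≈ -10.750)
-353*464 + (M*(3 - 1*0))*1 = -353*464 - 43*(3 - 1*0)/4*1 = -163792 - 43*(3 + 0)/4*1 = -163792 - 43/4*3*1 = -163792 - 129/4*1 = -163792 - 129/4 = -655297/4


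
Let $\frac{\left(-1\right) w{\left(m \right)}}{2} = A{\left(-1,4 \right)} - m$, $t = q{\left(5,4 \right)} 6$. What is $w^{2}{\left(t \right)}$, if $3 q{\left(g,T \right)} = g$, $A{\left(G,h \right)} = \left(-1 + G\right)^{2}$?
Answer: $144$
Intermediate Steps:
$q{\left(g,T \right)} = \frac{g}{3}$
$t = 10$ ($t = \frac{1}{3} \cdot 5 \cdot 6 = \frac{5}{3} \cdot 6 = 10$)
$w{\left(m \right)} = -8 + 2 m$ ($w{\left(m \right)} = - 2 \left(\left(-1 - 1\right)^{2} - m\right) = - 2 \left(\left(-2\right)^{2} - m\right) = - 2 \left(4 - m\right) = -8 + 2 m$)
$w^{2}{\left(t \right)} = \left(-8 + 2 \cdot 10\right)^{2} = \left(-8 + 20\right)^{2} = 12^{2} = 144$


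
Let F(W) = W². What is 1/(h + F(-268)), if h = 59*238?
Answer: 1/85866 ≈ 1.1646e-5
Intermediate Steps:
h = 14042
1/(h + F(-268)) = 1/(14042 + (-268)²) = 1/(14042 + 71824) = 1/85866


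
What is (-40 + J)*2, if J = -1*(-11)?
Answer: -58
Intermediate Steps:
J = 11
(-40 + J)*2 = (-40 + 11)*2 = -29*2 = -58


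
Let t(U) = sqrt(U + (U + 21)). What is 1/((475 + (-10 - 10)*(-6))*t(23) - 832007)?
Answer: -832007/692211928374 - 595*sqrt(67)/692211928374 ≈ -1.2090e-6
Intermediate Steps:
t(U) = sqrt(21 + 2*U) (t(U) = sqrt(U + (21 + U)) = sqrt(21 + 2*U))
1/((475 + (-10 - 10)*(-6))*t(23) - 832007) = 1/((475 + (-10 - 10)*(-6))*sqrt(21 + 2*23) - 832007) = 1/((475 - 20*(-6))*sqrt(21 + 46) - 832007) = 1/((475 + 120)*sqrt(67) - 832007) = 1/(595*sqrt(67) - 832007) = 1/(-832007 + 595*sqrt(67))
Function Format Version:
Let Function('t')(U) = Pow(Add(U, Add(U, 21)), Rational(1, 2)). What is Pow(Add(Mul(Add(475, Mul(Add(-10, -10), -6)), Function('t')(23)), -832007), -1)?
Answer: Add(Rational(-832007, 692211928374), Mul(Rational(-595, 692211928374), Pow(67, Rational(1, 2)))) ≈ -1.2090e-6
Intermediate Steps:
Function('t')(U) = Pow(Add(21, Mul(2, U)), Rational(1, 2)) (Function('t')(U) = Pow(Add(U, Add(21, U)), Rational(1, 2)) = Pow(Add(21, Mul(2, U)), Rational(1, 2)))
Pow(Add(Mul(Add(475, Mul(Add(-10, -10), -6)), Function('t')(23)), -832007), -1) = Pow(Add(Mul(Add(475, Mul(Add(-10, -10), -6)), Pow(Add(21, Mul(2, 23)), Rational(1, 2))), -832007), -1) = Pow(Add(Mul(Add(475, Mul(-20, -6)), Pow(Add(21, 46), Rational(1, 2))), -832007), -1) = Pow(Add(Mul(Add(475, 120), Pow(67, Rational(1, 2))), -832007), -1) = Pow(Add(Mul(595, Pow(67, Rational(1, 2))), -832007), -1) = Pow(Add(-832007, Mul(595, Pow(67, Rational(1, 2)))), -1)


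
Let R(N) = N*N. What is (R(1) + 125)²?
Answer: 15876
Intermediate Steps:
R(N) = N²
(R(1) + 125)² = (1² + 125)² = (1 + 125)² = 126² = 15876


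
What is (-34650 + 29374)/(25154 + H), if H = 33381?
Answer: -5276/58535 ≈ -0.090134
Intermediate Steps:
(-34650 + 29374)/(25154 + H) = (-34650 + 29374)/(25154 + 33381) = -5276/58535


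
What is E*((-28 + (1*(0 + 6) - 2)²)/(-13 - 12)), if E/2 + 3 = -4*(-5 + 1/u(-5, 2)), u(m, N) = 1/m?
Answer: 888/25 ≈ 35.520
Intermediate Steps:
E = 74 (E = -6 + 2*(-4*(-5 + 1/(1/(-5)))) = -6 + 2*(-4*(-5 + 1/(-⅕))) = -6 + 2*(-4*(-5 - 5)) = -6 + 2*(-4*(-10)) = -6 + 2*40 = -6 + 80 = 74)
E*((-28 + (1*(0 + 6) - 2)²)/(-13 - 12)) = 74*((-28 + (1*(0 + 6) - 2)²)/(-13 - 12)) = 74*((-28 + (1*6 - 2)²)/(-25)) = 74*((-28 + (6 - 2)²)*(-1/25)) = 74*((-28 + 4²)*(-1/25)) = 74*((-28 + 16)*(-1/25)) = 74*(-12*(-1/25)) = 74*(12/25) = 888/25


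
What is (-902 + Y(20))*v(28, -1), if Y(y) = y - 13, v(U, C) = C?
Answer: 895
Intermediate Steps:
Y(y) = -13 + y
(-902 + Y(20))*v(28, -1) = (-902 + (-13 + 20))*(-1) = (-902 + 7)*(-1) = -895*(-1) = 895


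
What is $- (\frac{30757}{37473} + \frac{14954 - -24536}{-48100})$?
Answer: $\frac{39707}{180245130} \approx 0.00022029$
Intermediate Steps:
$- (\frac{30757}{37473} + \frac{14954 - -24536}{-48100}) = - (30757 \cdot \frac{1}{37473} + \left(14954 + 24536\right) \left(- \frac{1}{48100}\right)) = - (\frac{30757}{37473} + 39490 \left(- \frac{1}{48100}\right)) = - (\frac{30757}{37473} - \frac{3949}{4810}) = \left(-1\right) \left(- \frac{39707}{180245130}\right) = \frac{39707}{180245130}$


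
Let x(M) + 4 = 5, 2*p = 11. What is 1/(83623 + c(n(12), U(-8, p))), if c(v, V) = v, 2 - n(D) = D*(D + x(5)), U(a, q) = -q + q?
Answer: 1/83469 ≈ 1.1980e-5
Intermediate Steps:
p = 11/2 (p = (1/2)*11 = 11/2 ≈ 5.5000)
x(M) = 1 (x(M) = -4 + 5 = 1)
U(a, q) = 0
n(D) = 2 - D*(1 + D) (n(D) = 2 - D*(D + 1) = 2 - D*(1 + D))
1/(83623 + c(n(12), U(-8, p))) = 1/(83623 + (2 - 1*12 - 1*12**2)) = 1/(83623 + (2 - 12 - 1*144)) = 1/(83623 + (2 - 12 - 144)) = 1/(83623 - 154) = 1/83469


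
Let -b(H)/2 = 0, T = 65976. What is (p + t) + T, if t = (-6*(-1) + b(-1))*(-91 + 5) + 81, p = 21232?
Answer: 86773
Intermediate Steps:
b(H) = 0 (b(H) = -2*0 = 0)
t = -435 (t = (-6*(-1) + 0)*(-91 + 5) + 81 = (6 + 0)*(-86) + 81 = 6*(-86) + 81 = -516 + 81 = -435)
(p + t) + T = (21232 - 435) + 65976 = 20797 + 65976 = 86773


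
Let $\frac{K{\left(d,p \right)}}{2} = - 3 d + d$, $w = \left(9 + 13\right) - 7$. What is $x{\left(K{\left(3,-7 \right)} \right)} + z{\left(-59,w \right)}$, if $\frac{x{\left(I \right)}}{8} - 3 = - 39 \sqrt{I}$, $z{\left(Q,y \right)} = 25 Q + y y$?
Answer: $-1226 - 624 i \sqrt{3} \approx -1226.0 - 1080.8 i$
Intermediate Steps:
$w = 15$ ($w = 22 - 7 = 15$)
$K{\left(d,p \right)} = - 4 d$ ($K{\left(d,p \right)} = 2 \left(- 3 d + d\right) = 2 \left(- 2 d\right) = - 4 d$)
$z{\left(Q,y \right)} = y^{2} + 25 Q$ ($z{\left(Q,y \right)} = 25 Q + y^{2} = y^{2} + 25 Q$)
$x{\left(I \right)} = 24 - 312 \sqrt{I}$ ($x{\left(I \right)} = 24 + 8 \left(- 39 \sqrt{I}\right) = 24 - 312 \sqrt{I}$)
$x{\left(K{\left(3,-7 \right)} \right)} + z{\left(-59,w \right)} = \left(24 - 312 \sqrt{\left(-4\right) 3}\right) + \left(15^{2} + 25 \left(-59\right)\right) = \left(24 - 312 \sqrt{-12}\right) + \left(225 - 1475\right) = \left(24 - 312 \cdot 2 i \sqrt{3}\right) - 1250 = \left(24 - 624 i \sqrt{3}\right) - 1250 = -1226 - 624 i \sqrt{3}$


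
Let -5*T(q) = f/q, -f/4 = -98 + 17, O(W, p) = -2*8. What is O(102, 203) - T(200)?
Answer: -3919/250 ≈ -15.676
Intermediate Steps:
O(W, p) = -16
f = 324 (f = -4*(-98 + 17) = -4*(-81) = 324)
T(q) = -324/(5*q)
O(102, 203) - T(200) = -16 - (-324)/(5*200) = -16 - 1*(-81/250) = -16 + 81/250 = -3919/250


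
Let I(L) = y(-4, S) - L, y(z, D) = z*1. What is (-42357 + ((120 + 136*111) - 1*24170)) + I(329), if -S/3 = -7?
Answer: -51644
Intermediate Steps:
S = 21 (S = -3*(-7) = 21)
y(z, D) = z
I(L) = -4 - L
(-42357 + ((120 + 136*111) - 1*24170)) + I(329) = (-42357 + ((120 + 136*111) - 1*24170)) + (-4 - 1*329) = (-42357 + ((120 + 15096) - 24170)) + (-4 - 329) = (-42357 + (15216 - 24170)) - 333 = (-42357 - 8954) - 333 = -51311 - 333 = -51644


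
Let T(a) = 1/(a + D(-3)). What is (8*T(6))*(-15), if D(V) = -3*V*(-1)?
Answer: 40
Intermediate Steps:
D(V) = 3*V
T(a) = 1/(-9 + a) (T(a) = 1/(a + 3*(-3)) = 1/(a - 9) = 1/(-9 + a))
(8*T(6))*(-15) = (8/(-9 + 6))*(-15) = (8/(-3))*(-15) = (8*(-⅓))*(-15) = -8/3*(-15) = 40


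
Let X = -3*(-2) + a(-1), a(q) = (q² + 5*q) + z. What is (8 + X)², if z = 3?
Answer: 169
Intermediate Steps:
a(q) = 3 + q² + 5*q (a(q) = (q² + 5*q) + 3 = 3 + q² + 5*q)
X = 5 (X = -3*(-2) + (3 + (-1)² + 5*(-1)) = 6 + (3 + 1 - 5) = 6 - 1 = 5)
(8 + X)² = (8 + 5)² = 13² = 169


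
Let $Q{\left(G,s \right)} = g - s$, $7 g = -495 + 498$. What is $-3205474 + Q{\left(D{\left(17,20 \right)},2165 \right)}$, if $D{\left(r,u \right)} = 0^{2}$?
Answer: $- \frac{22453470}{7} \approx -3.2076 \cdot 10^{6}$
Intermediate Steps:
$D{\left(r,u \right)} = 0$
$g = \frac{3}{7}$ ($g = \frac{-495 + 498}{7} = \frac{1}{7} \cdot 3 = \frac{3}{7} \approx 0.42857$)
$Q{\left(G,s \right)} = \frac{3}{7} - s$
$-3205474 + Q{\left(D{\left(17,20 \right)},2165 \right)} = -3205474 + \left(\frac{3}{7} - 2165\right) = -3205474 - \frac{15152}{7} = - \frac{22453470}{7}$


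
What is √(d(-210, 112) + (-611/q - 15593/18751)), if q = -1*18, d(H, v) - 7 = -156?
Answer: I*√1466853040490/112506 ≈ 10.765*I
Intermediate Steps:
d(H, v) = -149 (d(H, v) = 7 - 156 = -149)
q = -18
√(d(-210, 112) + (-611/q - 15593/18751)) = √(-149 + (-611/(-18) - 15593/18751)) = √(-149 + (-611*(-1/18) - 15593*1/18751)) = √(-149 + (611/18 - 15593/18751)) = √(-149 + 11176187/337518) = √(-39113995/337518) = I*√1466853040490/112506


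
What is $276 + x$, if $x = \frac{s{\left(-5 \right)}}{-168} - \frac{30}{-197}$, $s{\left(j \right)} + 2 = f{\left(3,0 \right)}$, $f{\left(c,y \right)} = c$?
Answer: $\frac{9139339}{33096} \approx 276.15$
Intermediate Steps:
$s{\left(j \right)} = 1$ ($s{\left(j \right)} = -2 + 3 = 1$)
$x = \frac{4843}{33096}$ ($x = 1 \frac{1}{-168} - \frac{30}{-197} = 1 \left(- \frac{1}{168}\right) - - \frac{30}{197} = - \frac{1}{168} + \frac{30}{197} = \frac{4843}{33096} \approx 0.14633$)
$276 + x = 276 + \frac{4843}{33096} = \frac{9139339}{33096}$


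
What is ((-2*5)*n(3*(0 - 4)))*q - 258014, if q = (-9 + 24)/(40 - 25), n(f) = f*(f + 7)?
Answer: -258614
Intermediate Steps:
n(f) = f*(7 + f)
q = 1 (q = 15/15 = 15*(1/15) = 1)
((-2*5)*n(3*(0 - 4)))*q - 258014 = ((-2*5)*((3*(0 - 4))*(7 + 3*(0 - 4))))*1 - 258014 = -10*3*(-4)*(7 + 3*(-4))*1 - 258014 = -(-120)*(7 - 12)*1 - 258014 = -(-120)*(-5)*1 - 258014 = -10*60*1 - 258014 = -600*1 - 258014 = -600 - 258014 = -258614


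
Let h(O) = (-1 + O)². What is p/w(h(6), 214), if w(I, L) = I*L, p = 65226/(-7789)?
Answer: -32613/20835575 ≈ -0.0015653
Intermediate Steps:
p = -65226/7789 (p = 65226*(-1/7789) = -65226/7789 ≈ -8.3741)
p/w(h(6), 214) = -65226*1/(214*(-1 + 6)²)/7789 = -65226/(7789*(5²*214)) = -65226/(7789*(25*214)) = -65226/7789/5350 = -65226/7789*1/5350 = -32613/20835575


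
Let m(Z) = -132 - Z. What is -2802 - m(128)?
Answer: -2542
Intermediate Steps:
-2802 - m(128) = -2802 - (-132 - 1*128) = -2802 - (-132 - 128) = -2802 - 1*(-260) = -2802 + 260 = -2542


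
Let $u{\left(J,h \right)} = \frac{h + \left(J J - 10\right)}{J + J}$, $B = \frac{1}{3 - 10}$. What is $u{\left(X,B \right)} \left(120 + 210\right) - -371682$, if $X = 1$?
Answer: $\frac{2591214}{7} \approx 3.7017 \cdot 10^{5}$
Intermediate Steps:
$B = - \frac{1}{7}$ ($B = \frac{1}{3 - 10} = \frac{1}{-7} = - \frac{1}{7} \approx -0.14286$)
$u{\left(J,h \right)} = \frac{-10 + h + J^{2}}{2 J}$ ($u{\left(J,h \right)} = \frac{h + \left(J^{2} - 10\right)}{2 J} = \left(h + \left(-10 + J^{2}\right)\right) \frac{1}{2 J} = \left(-10 + h + J^{2}\right) \frac{1}{2 J} = \frac{-10 + h + J^{2}}{2 J}$)
$u{\left(X,B \right)} \left(120 + 210\right) - -371682 = \frac{-10 - \frac{1}{7} + 1^{2}}{2 \cdot 1} \left(120 + 210\right) - -371682 = \frac{1}{2} \cdot 1 \left(-10 - \frac{1}{7} + 1\right) 330 + 371682 = \frac{1}{2} \cdot 1 \left(- \frac{64}{7}\right) 330 + 371682 = \left(- \frac{32}{7}\right) 330 + 371682 = - \frac{10560}{7} + 371682 = \frac{2591214}{7}$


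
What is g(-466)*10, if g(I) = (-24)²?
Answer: 5760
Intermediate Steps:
g(I) = 576
g(-466)*10 = 576*10 = 5760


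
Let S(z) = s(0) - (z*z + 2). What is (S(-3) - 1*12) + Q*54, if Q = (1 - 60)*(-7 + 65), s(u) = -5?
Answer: -184816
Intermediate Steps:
Q = -3422 (Q = -59*58 = -3422)
S(z) = -7 - z**2 (S(z) = -5 - (z*z + 2) = -5 - (z**2 + 2) = -5 - (2 + z**2) = -5 + (-2 - z**2) = -7 - z**2)
(S(-3) - 1*12) + Q*54 = ((-7 - 1*(-3)**2) - 1*12) - 3422*54 = ((-7 - 1*9) - 12) - 184788 = ((-7 - 9) - 12) - 184788 = (-16 - 12) - 184788 = -28 - 184788 = -184816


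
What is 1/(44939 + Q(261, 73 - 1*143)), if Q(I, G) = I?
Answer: 1/45200 ≈ 2.2124e-5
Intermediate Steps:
1/(44939 + Q(261, 73 - 1*143)) = 1/(44939 + 261) = 1/45200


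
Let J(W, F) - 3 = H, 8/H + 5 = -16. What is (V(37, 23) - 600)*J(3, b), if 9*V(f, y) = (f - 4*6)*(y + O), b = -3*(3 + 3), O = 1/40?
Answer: -748099/504 ≈ -1484.3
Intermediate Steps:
O = 1/40 ≈ 0.025000
b = -18 (b = -3*6 = -18)
H = -8/21 (H = 8/(-5 - 16) = 8/(-21) = 8*(-1/21) = -8/21 ≈ -0.38095)
V(f, y) = (-24 + f)*(1/40 + y)/9 (V(f, y) = ((f - 4*6)*(y + 1/40))/9 = ((f - 24)*(1/40 + y))/9 = ((-24 + f)*(1/40 + y))/9 = (-24 + f)*(1/40 + y)/9)
J(W, F) = 55/21 (J(W, F) = 3 - 8/21 = 55/21)
(V(37, 23) - 600)*J(3, b) = ((-1/15 - 8/3*23 + (1/360)*37 + (1/9)*37*23) - 600)*(55/21) = ((-1/15 - 184/3 + 37/360 + 851/9) - 600)*(55/21) = (3991/120 - 600)*(55/21) = -68009/120*55/21 = -748099/504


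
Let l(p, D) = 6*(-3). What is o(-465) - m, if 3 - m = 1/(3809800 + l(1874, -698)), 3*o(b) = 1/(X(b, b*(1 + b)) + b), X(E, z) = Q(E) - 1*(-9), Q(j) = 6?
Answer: -3858356383/1285801425 ≈ -3.0007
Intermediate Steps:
l(p, D) = -18
X(E, z) = 15 (X(E, z) = 6 - 1*(-9) = 6 + 9 = 15)
o(b) = 1/(3*(15 + b))
m = 11429345/3809782 (m = 3 - 1/(3809800 - 18) = 3 - 1/3809782 = 11429345/3809782 ≈ 3.0000)
o(-465) - m = 1/(3*(15 - 465)) - 1*11429345/3809782 = (⅓)/(-450) - 11429345/3809782 = (⅓)*(-1/450) - 11429345/3809782 = -1/1350 - 11429345/3809782 = -3858356383/1285801425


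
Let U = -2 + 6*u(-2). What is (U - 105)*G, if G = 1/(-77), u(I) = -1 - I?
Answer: 101/77 ≈ 1.3117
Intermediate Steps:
U = 4 (U = -2 + 6*(-1 - 1*(-2)) = -2 + 6*(-1 + 2) = -2 + 6*1 = -2 + 6 = 4)
G = -1/77 ≈ -0.012987
(U - 105)*G = (4 - 105)*(-1/77) = -101*(-1/77) = 101/77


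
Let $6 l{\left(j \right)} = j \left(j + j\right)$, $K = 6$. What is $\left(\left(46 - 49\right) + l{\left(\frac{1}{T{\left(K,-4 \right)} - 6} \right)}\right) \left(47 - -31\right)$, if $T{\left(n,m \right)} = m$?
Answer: $- \frac{11687}{50} \approx -233.74$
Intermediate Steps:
$l{\left(j \right)} = \frac{j^{2}}{3}$ ($l{\left(j \right)} = \frac{j \left(j + j\right)}{6} = \frac{j 2 j}{6} = \frac{2 j^{2}}{6} = \frac{j^{2}}{3}$)
$\left(\left(46 - 49\right) + l{\left(\frac{1}{T{\left(K,-4 \right)} - 6} \right)}\right) \left(47 - -31\right) = \left(\left(46 - 49\right) + \frac{\left(\frac{1}{-4 - 6}\right)^{2}}{3}\right) \left(47 - -31\right) = \left(-3 + \frac{\left(\frac{1}{-10}\right)^{2}}{3}\right) \left(47 + 31\right) = \left(-3 + \frac{\left(- \frac{1}{10}\right)^{2}}{3}\right) 78 = \left(-3 + \frac{1}{3} \cdot \frac{1}{100}\right) 78 = \left(-3 + \frac{1}{300}\right) 78 = \left(- \frac{899}{300}\right) 78 = - \frac{11687}{50}$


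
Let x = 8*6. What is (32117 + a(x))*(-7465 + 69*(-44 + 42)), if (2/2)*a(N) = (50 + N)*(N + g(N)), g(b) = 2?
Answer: -281440251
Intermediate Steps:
x = 48
a(N) = (2 + N)*(50 + N) (a(N) = (50 + N)*(N + 2) = (50 + N)*(2 + N) = (2 + N)*(50 + N))
(32117 + a(x))*(-7465 + 69*(-44 + 42)) = (32117 + (100 + 48² + 52*48))*(-7465 + 69*(-44 + 42)) = (32117 + (100 + 2304 + 2496))*(-7465 + 69*(-2)) = (32117 + 4900)*(-7465 - 138) = 37017*(-7603) = -281440251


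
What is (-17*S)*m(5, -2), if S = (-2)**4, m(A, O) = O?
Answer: 544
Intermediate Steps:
S = 16
(-17*S)*m(5, -2) = -17*16*(-2) = -272*(-2) = 544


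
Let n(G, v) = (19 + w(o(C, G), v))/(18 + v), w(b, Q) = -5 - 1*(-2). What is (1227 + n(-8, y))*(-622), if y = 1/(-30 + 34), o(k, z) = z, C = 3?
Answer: -55752970/73 ≈ -7.6374e+5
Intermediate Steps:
y = 1/4 ≈ 0.25000
w(b, Q) = -3 (w(b, Q) = -5 + 2 = -3)
n(G, v) = 16/(18 + v) (n(G, v) = (19 - 3)/(18 + v) = 16/(18 + v))
(1227 + n(-8, y))*(-622) = (1227 + 16/(18 + 1/4))*(-622) = (1227 + 16/(73/4))*(-622) = (1227 + 16*(4/73))*(-622) = (1227 + 64/73)*(-622) = (89635/73)*(-622) = -55752970/73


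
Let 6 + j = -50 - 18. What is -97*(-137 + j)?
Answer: 20467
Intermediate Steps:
j = -74 (j = -6 + (-50 - 18) = -6 - 68 = -74)
-97*(-137 + j) = -97*(-137 - 74) = -97*(-211) = 20467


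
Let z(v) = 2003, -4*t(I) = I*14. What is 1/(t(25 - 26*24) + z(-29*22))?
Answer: 2/8199 ≈ 0.00024393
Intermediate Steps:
t(I) = -7*I/2 (t(I) = -I*14/4 = -7*I/2)
1/(t(25 - 26*24) + z(-29*22)) = 1/(-7*(25 - 26*24)/2 + 2003) = 1/(-7*(25 - 624)/2 + 2003) = 1/(-7/2*(-599) + 2003) = 1/(4193/2 + 2003) = 1/(8199/2) = 2/8199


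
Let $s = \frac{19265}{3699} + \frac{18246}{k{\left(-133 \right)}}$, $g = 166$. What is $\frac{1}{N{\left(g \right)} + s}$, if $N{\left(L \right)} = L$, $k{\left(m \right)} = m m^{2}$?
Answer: $\frac{8702404263}{1489855167509} \approx 0.0058411$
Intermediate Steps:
$k{\left(m \right)} = m^{3}$
$s = \frac{45256059851}{8702404263}$ ($s = \frac{19265}{3699} + \frac{18246}{\left(-133\right)^{3}} = 19265 \cdot \frac{1}{3699} + \frac{18246}{-2352637} = \frac{19265}{3699} + 18246 \left(- \frac{1}{2352637}\right) = \frac{19265}{3699} - \frac{18246}{2352637} = \frac{45256059851}{8702404263} \approx 5.2004$)
$\frac{1}{N{\left(g \right)} + s} = \frac{1}{166 + \frac{45256059851}{8702404263}} = \frac{1}{\frac{1489855167509}{8702404263}} = \frac{8702404263}{1489855167509}$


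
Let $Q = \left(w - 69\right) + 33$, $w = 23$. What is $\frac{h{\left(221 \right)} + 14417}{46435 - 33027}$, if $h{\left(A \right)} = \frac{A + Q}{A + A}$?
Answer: $\frac{245097}{227936} \approx 1.0753$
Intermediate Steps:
$Q = -13$ ($Q = \left(23 - 69\right) + 33 = -46 + 33 = -13$)
$h{\left(A \right)} = \frac{-13 + A}{2 A}$ ($h{\left(A \right)} = \frac{A - 13}{A + A} = \frac{-13 + A}{2 A}$)
$\frac{h{\left(221 \right)} + 14417}{46435 - 33027} = \frac{\frac{-13 + 221}{2 \cdot 221} + 14417}{46435 - 33027} = \frac{\frac{1}{2} \cdot \frac{1}{221} \cdot 208 + 14417}{13408} = \left(\frac{8}{17} + 14417\right) \frac{1}{13408} = \frac{245097}{17} \cdot \frac{1}{13408} = \frac{245097}{227936}$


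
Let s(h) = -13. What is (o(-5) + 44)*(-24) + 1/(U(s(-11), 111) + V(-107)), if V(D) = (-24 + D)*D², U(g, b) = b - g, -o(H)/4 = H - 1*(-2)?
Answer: -2015590081/1499695 ≈ -1344.0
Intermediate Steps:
o(H) = -8 - 4*H (o(H) = -4*(H - 1*(-2)) = -4*(H + 2) = -4*(2 + H) = -8 - 4*H)
V(D) = D²*(-24 + D)
(o(-5) + 44)*(-24) + 1/(U(s(-11), 111) + V(-107)) = ((-8 - 4*(-5)) + 44)*(-24) + 1/((111 - 1*(-13)) + (-107)²*(-24 - 107)) = ((-8 + 20) + 44)*(-24) + 1/((111 + 13) + 11449*(-131)) = (12 + 44)*(-24) + 1/(124 - 1499819) = 56*(-24) + 1/(-1499695) = -1344 - 1/1499695 = -2015590081/1499695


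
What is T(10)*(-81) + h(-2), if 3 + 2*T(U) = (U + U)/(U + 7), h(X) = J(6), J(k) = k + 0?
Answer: 2715/34 ≈ 79.853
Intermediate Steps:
J(k) = k
h(X) = 6
T(U) = -3/2 + U/(7 + U) (T(U) = -3/2 + ((U + U)/(U + 7))/2 = -3/2 + ((2*U)/(7 + U))/2 = -3/2 + (2*U/(7 + U))/2 = -3/2 + U/(7 + U))
T(10)*(-81) + h(-2) = ((-21 - 1*10)/(2*(7 + 10)))*(-81) + 6 = ((½)*(-21 - 10)/17)*(-81) + 6 = ((½)*(1/17)*(-31))*(-81) + 6 = -31/34*(-81) + 6 = 2511/34 + 6 = 2715/34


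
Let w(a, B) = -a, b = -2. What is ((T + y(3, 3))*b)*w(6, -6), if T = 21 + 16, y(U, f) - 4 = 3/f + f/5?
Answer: 2556/5 ≈ 511.20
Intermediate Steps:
y(U, f) = 4 + 3/f + f/5 (y(U, f) = 4 + (3/f + f/5) = 4 + 3/f + f/5)
T = 37
((T + y(3, 3))*b)*w(6, -6) = ((37 + (4 + 3/3 + (1/5)*3))*(-2))*(-1*6) = ((37 + (4 + 3*(1/3) + 3/5))*(-2))*(-6) = ((37 + (4 + 1 + 3/5))*(-2))*(-6) = ((37 + 28/5)*(-2))*(-6) = ((213/5)*(-2))*(-6) = -426/5*(-6) = 2556/5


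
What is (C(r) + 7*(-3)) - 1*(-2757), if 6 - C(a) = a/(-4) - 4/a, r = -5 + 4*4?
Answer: 120785/44 ≈ 2745.1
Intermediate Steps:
r = 11 (r = -5 + 16 = 11)
C(a) = 6 + 4/a + a/4 (C(a) = 6 - (a/(-4) - 4/a) = 6 - (a*(-¼) - 4/a) = 6 - (-a/4 - 4/a) = 6 - (-4/a - a/4) = 6 + (4/a + a/4) = 6 + 4/a + a/4)
(C(r) + 7*(-3)) - 1*(-2757) = ((6 + 4/11 + (¼)*11) + 7*(-3)) - 1*(-2757) = ((6 + 4*(1/11) + 11/4) - 21) + 2757 = ((6 + 4/11 + 11/4) - 21) + 2757 = (401/44 - 21) + 2757 = -523/44 + 2757 = 120785/44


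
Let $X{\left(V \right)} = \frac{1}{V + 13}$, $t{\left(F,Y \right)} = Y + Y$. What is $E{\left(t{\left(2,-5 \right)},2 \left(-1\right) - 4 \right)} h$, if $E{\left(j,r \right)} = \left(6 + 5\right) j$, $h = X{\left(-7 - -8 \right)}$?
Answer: $- \frac{55}{7} \approx -7.8571$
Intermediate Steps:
$t{\left(F,Y \right)} = 2 Y$
$X{\left(V \right)} = \frac{1}{13 + V}$
$h = \frac{1}{14}$ ($h = \frac{1}{13 - -1} = \frac{1}{13 + \left(-7 + 8\right)} = \frac{1}{13 + 1} = \frac{1}{14} \approx 0.071429$)
$E{\left(j,r \right)} = 11 j$
$E{\left(t{\left(2,-5 \right)},2 \left(-1\right) - 4 \right)} h = 11 \cdot 2 \left(-5\right) \frac{1}{14} = 11 \left(-10\right) \frac{1}{14} = \left(-110\right) \frac{1}{14} = - \frac{55}{7}$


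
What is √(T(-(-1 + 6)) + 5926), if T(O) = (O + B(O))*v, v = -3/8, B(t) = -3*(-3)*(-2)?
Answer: √94954/4 ≈ 77.036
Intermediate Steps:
B(t) = -18 (B(t) = 9*(-2) = -18)
v = -3/8 (v = -3*⅛ = -3/8 ≈ -0.37500)
T(O) = 27/4 - 3*O/8 (T(O) = (O - 18)*(-3/8) = (-18 + O)*(-3/8) = 27/4 - 3*O/8)
√(T(-(-1 + 6)) + 5926) = √((27/4 - (-3)*(-1 + 6)/8) + 5926) = √((27/4 - (-3)*5/8) + 5926) = √((27/4 - 3/8*(-5)) + 5926) = √((27/4 + 15/8) + 5926) = √(69/8 + 5926) = √(47477/8) = √94954/4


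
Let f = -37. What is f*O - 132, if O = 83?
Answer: -3203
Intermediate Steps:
f*O - 132 = -37*83 - 132 = -3071 - 132 = -3203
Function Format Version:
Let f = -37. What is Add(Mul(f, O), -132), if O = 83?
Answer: -3203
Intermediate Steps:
Add(Mul(f, O), -132) = Add(Mul(-37, 83), -132) = Add(-3071, -132) = -3203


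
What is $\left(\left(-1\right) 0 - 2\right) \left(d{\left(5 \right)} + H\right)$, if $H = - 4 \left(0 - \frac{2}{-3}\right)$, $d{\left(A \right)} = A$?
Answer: $- \frac{14}{3} \approx -4.6667$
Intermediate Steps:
$H = - \frac{8}{3}$ ($H = - 4 \left(0 - - \frac{2}{3}\right) = - 4 \left(0 + \frac{2}{3}\right) = \left(-4\right) \frac{2}{3} = - \frac{8}{3} \approx -2.6667$)
$\left(\left(-1\right) 0 - 2\right) \left(d{\left(5 \right)} + H\right) = \left(\left(-1\right) 0 - 2\right) \left(5 - \frac{8}{3}\right) = \left(0 - 2\right) \frac{7}{3} = \left(-2\right) \frac{7}{3} = - \frac{14}{3}$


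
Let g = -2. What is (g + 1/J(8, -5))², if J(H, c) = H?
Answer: 225/64 ≈ 3.5156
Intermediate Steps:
(g + 1/J(8, -5))² = (-2 + 1/8)² = (-2 + ⅛)² = (-15/8)² = 225/64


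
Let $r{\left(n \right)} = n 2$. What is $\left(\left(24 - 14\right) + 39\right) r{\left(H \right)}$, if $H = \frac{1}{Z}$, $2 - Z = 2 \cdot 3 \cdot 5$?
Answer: $- \frac{7}{2} \approx -3.5$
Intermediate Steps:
$Z = -28$ ($Z = 2 - 2 \cdot 3 \cdot 5 = 2 - 6 \cdot 5 = 2 - 30 = -28$)
$H = - \frac{1}{28}$ ($H = \frac{1}{-28} = - \frac{1}{28} \approx -0.035714$)
$r{\left(n \right)} = 2 n$
$\left(\left(24 - 14\right) + 39\right) r{\left(H \right)} = \left(\left(24 - 14\right) + 39\right) 2 \left(- \frac{1}{28}\right) = \left(\left(24 - 14\right) + 39\right) \left(- \frac{1}{14}\right) = \left(10 + 39\right) \left(- \frac{1}{14}\right) = 49 \left(- \frac{1}{14}\right) = - \frac{7}{2}$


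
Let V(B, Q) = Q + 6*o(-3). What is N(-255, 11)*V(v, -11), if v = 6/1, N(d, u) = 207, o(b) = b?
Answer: -6003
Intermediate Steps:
v = 6 (v = 6*1 = 6)
V(B, Q) = -18 + Q (V(B, Q) = Q + 6*(-3) = Q - 18 = -18 + Q)
N(-255, 11)*V(v, -11) = 207*(-18 - 11) = 207*(-29) = -6003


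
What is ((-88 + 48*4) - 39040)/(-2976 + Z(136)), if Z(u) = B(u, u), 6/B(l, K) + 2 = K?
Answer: 2608712/199389 ≈ 13.084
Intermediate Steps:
B(l, K) = 6/(-2 + K)
Z(u) = 6/(-2 + u)
((-88 + 48*4) - 39040)/(-2976 + Z(136)) = ((-88 + 48*4) - 39040)/(-2976 + 6/(-2 + 136)) = ((-88 + 192) - 39040)/(-2976 + 6/134) = (104 - 39040)/(-2976 + 6*(1/134)) = -38936/(-2976 + 3/67) = -38936/(-199389/67) = -38936*(-67/199389) = 2608712/199389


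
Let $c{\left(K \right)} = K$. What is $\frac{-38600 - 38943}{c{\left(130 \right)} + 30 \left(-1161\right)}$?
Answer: $\frac{77543}{34700} \approx 2.2347$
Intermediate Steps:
$\frac{-38600 - 38943}{c{\left(130 \right)} + 30 \left(-1161\right)} = \frac{-38600 - 38943}{130 + 30 \left(-1161\right)} = - \frac{77543}{130 - 34830} = - \frac{77543}{-34700} = \left(-77543\right) \left(- \frac{1}{34700}\right) = \frac{77543}{34700}$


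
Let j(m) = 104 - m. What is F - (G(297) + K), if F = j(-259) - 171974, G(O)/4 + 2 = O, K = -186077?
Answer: 13286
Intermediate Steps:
G(O) = -8 + 4*O
F = -171611 (F = (104 - 1*(-259)) - 171974 = (104 + 259) - 171974 = 363 - 171974 = -171611)
F - (G(297) + K) = -171611 - ((-8 + 4*297) - 186077) = -171611 - ((-8 + 1188) - 186077) = -171611 - (1180 - 186077) = -171611 - 1*(-184897) = -171611 + 184897 = 13286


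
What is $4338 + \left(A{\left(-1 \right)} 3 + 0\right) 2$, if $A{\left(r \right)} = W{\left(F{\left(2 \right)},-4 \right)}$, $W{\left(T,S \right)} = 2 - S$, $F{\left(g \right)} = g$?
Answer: $4374$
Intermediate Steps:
$A{\left(r \right)} = 6$ ($A{\left(r \right)} = 2 - -4 = 2 + 4 = 6$)
$4338 + \left(A{\left(-1 \right)} 3 + 0\right) 2 = 4338 + \left(6 \cdot 3 + 0\right) 2 = 4338 + \left(18 + 0\right) 2 = 4338 + 18 \cdot 2 = 4338 + 36 = 4374$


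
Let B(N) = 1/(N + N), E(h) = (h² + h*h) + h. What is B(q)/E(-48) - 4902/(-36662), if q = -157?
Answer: 3509421509/26247059040 ≈ 0.13371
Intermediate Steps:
E(h) = h + 2*h² (E(h) = (h² + h²) + h = 2*h² + h = h + 2*h²)
B(N) = 1/(2*N)
B(q)/E(-48) - 4902/(-36662) = ((½)/(-157))/((-48*(1 + 2*(-48)))) - 4902/(-36662) = ((½)*(-1/157))/((-48*(1 - 96))) - 4902*(-1/36662) = -1/(314*((-48*(-95)))) + 2451/18331 = -1/314/4560 + 2451/18331 = -1/314*1/4560 + 2451/18331 = -1/1431840 + 2451/18331 = 3509421509/26247059040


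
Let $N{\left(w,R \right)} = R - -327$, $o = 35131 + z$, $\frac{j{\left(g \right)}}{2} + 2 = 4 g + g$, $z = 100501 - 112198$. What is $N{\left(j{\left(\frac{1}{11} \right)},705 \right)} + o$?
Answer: $24466$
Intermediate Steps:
$z = -11697$ ($z = 100501 - 112198 = -11697$)
$j{\left(g \right)} = -4 + 10 g$ ($j{\left(g \right)} = -4 + 2 \left(4 g + g\right) = -4 + 2 \cdot 5 g = -4 + 10 g$)
$o = 23434$ ($o = 35131 - 11697 = 23434$)
$N{\left(w,R \right)} = 327 + R$ ($N{\left(w,R \right)} = R + 327 = 327 + R$)
$N{\left(j{\left(\frac{1}{11} \right)},705 \right)} + o = \left(327 + 705\right) + 23434 = 1032 + 23434 = 24466$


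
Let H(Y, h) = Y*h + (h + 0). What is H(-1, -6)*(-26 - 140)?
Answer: 0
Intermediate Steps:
H(Y, h) = h + Y*h (H(Y, h) = Y*h + h = h + Y*h)
H(-1, -6)*(-26 - 140) = (-6*(1 - 1))*(-26 - 140) = -6*0*(-166) = 0*(-166) = 0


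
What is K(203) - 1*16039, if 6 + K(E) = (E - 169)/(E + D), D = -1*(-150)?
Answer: -5663851/353 ≈ -16045.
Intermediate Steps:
D = 150
K(E) = -6 + (-169 + E)/(150 + E) (K(E) = -6 + (E - 169)/(E + 150) = -6 + (-169 + E)/(150 + E))
K(203) - 1*16039 = (-1069 - 5*203)/(150 + 203) - 1*16039 = (-1069 - 1015)/353 - 16039 = (1/353)*(-2084) - 16039 = -2084/353 - 16039 = -5663851/353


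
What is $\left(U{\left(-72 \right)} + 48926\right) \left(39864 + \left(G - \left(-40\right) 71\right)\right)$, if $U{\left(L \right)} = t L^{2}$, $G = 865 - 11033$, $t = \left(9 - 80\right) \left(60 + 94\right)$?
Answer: $-1842609010480$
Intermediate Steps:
$t = -10934$ ($t = \left(-71\right) 154 = -10934$)
$G = -10168$
$U{\left(L \right)} = - 10934 L^{2}$
$\left(U{\left(-72 \right)} + 48926\right) \left(39864 + \left(G - \left(-40\right) 71\right)\right) = \left(- 10934 \left(-72\right)^{2} + 48926\right) \left(39864 - \left(10168 - 2840\right)\right) = \left(\left(-10934\right) 5184 + 48926\right) \left(39864 - 7328\right) = \left(-56681856 + 48926\right) \left(39864 + \left(-10168 + 2840\right)\right) = - 56632930 \left(39864 - 7328\right) = \left(-56632930\right) 32536 = -1842609010480$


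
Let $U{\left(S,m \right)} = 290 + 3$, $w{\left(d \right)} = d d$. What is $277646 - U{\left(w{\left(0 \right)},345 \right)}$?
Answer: $277353$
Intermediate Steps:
$w{\left(d \right)} = d^{2}$
$U{\left(S,m \right)} = 293$
$277646 - U{\left(w{\left(0 \right)},345 \right)} = 277646 - 293 = 277353$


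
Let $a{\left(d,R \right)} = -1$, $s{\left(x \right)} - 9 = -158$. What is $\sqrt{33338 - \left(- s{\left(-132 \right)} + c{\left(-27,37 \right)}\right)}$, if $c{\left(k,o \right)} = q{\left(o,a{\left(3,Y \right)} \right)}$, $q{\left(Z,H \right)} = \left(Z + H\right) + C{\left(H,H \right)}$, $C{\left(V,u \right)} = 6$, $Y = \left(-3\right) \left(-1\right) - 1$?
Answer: $3 \sqrt{3683} \approx 182.06$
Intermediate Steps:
$Y = 2$ ($Y = 3 - 1 = 2$)
$s{\left(x \right)} = -149$ ($s{\left(x \right)} = 9 - 158 = -149$)
$q{\left(Z,H \right)} = 6 + H + Z$ ($q{\left(Z,H \right)} = \left(Z + H\right) + 6 = \left(H + Z\right) + 6 = 6 + H + Z$)
$c{\left(k,o \right)} = 5 + o$ ($c{\left(k,o \right)} = 6 - 1 + o = 5 + o$)
$\sqrt{33338 - \left(- s{\left(-132 \right)} + c{\left(-27,37 \right)}\right)} = \sqrt{33338 - 191} = \sqrt{33147} = 3 \sqrt{3683}$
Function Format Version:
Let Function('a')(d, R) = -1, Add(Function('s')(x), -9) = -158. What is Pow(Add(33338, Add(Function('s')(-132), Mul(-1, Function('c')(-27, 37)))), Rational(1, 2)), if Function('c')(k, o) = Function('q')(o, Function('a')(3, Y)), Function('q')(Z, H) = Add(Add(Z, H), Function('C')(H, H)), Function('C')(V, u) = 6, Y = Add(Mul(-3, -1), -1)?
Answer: Mul(3, Pow(3683, Rational(1, 2))) ≈ 182.06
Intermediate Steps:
Y = 2 (Y = Add(3, -1) = 2)
Function('s')(x) = -149 (Function('s')(x) = Add(9, -158) = -149)
Function('q')(Z, H) = Add(6, H, Z) (Function('q')(Z, H) = Add(Add(Z, H), 6) = Add(Add(H, Z), 6) = Add(6, H, Z))
Function('c')(k, o) = Add(5, o) (Function('c')(k, o) = Add(6, -1, o) = Add(5, o))
Pow(Add(33338, Add(Function('s')(-132), Mul(-1, Function('c')(-27, 37)))), Rational(1, 2)) = Pow(Add(33338, Add(-149, Mul(-1, Add(5, 37)))), Rational(1, 2)) = Pow(Add(33338, Add(-149, Mul(-1, 42))), Rational(1, 2)) = Pow(Add(33338, Add(-149, -42)), Rational(1, 2)) = Pow(Add(33338, -191), Rational(1, 2)) = Pow(33147, Rational(1, 2)) = Mul(3, Pow(3683, Rational(1, 2)))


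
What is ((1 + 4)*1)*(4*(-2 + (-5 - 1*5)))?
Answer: -240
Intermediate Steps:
((1 + 4)*1)*(4*(-2 + (-5 - 1*5))) = (5*1)*(4*(-2 + (-5 - 5))) = 5*(4*(-2 - 10)) = 5*(4*(-12)) = 5*(-48) = -240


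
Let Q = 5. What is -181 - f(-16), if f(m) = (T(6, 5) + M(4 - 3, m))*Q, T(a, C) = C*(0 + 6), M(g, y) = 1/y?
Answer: -5291/16 ≈ -330.69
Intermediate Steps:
T(a, C) = 6*C (T(a, C) = C*6 = 6*C)
f(m) = 150 + 5/m (f(m) = (6*5 + 1/m)*5 = (30 + 1/m)*5 = 150 + 5/m)
-181 - f(-16) = -181 - (150 + 5/(-16)) = -181 - (150 + 5*(-1/16)) = -181 - (150 - 5/16) = -181 - 1*2395/16 = -181 - 2395/16 = -5291/16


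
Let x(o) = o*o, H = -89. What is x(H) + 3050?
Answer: 10971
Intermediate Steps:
x(o) = o²
x(H) + 3050 = (-89)² + 3050 = 7921 + 3050 = 10971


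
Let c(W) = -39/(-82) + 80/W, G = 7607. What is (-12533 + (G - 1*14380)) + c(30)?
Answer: -4748503/246 ≈ -19303.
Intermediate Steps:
c(W) = 39/82 + 80/W (c(W) = -39*(-1/82) + 80/W = 39/82 + 80/W)
(-12533 + (G - 1*14380)) + c(30) = (-12533 + (7607 - 1*14380)) + (39/82 + 80/30) = (-12533 + (7607 - 14380)) + (39/82 + 80*(1/30)) = (-12533 - 6773) + (39/82 + 8/3) = -19306 + 773/246 = -4748503/246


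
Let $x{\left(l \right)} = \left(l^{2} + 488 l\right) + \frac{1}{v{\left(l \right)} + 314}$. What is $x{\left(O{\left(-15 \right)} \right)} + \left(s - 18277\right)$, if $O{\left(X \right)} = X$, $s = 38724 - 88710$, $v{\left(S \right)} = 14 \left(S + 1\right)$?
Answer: $- \frac{8892243}{118} \approx -75358.0$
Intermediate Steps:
$v{\left(S \right)} = 14 + 14 S$ ($v{\left(S \right)} = 14 \left(1 + S\right) = 14 + 14 S$)
$s = -49986$
$x{\left(l \right)} = l^{2} + \frac{1}{328 + 14 l} + 488 l$ ($x{\left(l \right)} = \left(l^{2} + 488 l\right) + \frac{1}{\left(14 + 14 l\right) + 314} = \left(l^{2} + 488 l\right) + \frac{1}{328 + 14 l} = l^{2} + \frac{1}{328 + 14 l} + 488 l$)
$x{\left(O{\left(-15 \right)} \right)} + \left(s - 18277\right) = \frac{1 + 14 \left(-15\right)^{3} + 7160 \left(-15\right)^{2} + 160064 \left(-15\right)}{2 \left(164 + 7 \left(-15\right)\right)} - 68263 = \frac{1 + 14 \left(-3375\right) + 7160 \cdot 225 - 2400960}{2 \left(164 - 105\right)} - 68263 = \frac{1 - 47250 + 1611000 - 2400960}{2 \cdot 59} - 68263 = \frac{1}{2} \cdot \frac{1}{59} \left(-837209\right) - 68263 = - \frac{837209}{118} - 68263 = - \frac{8892243}{118}$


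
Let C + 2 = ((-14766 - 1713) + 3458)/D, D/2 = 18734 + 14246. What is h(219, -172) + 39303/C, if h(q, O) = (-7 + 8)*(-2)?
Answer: -2592715762/144941 ≈ -17888.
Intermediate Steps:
D = 65960 (D = 2*(18734 + 14246) = 2*32980 = 65960)
C = -144941/65960 (C = -2 + ((-14766 - 1713) + 3458)/65960 = -2 + (-16479 + 3458)*(1/65960) = -2 - 13021*1/65960 = -2 - 13021/65960 = -144941/65960 ≈ -2.1974)
h(q, O) = -2 (h(q, O) = 1*(-2) = -2)
h(219, -172) + 39303/C = -2 + 39303/(-144941/65960) = -2 + 39303*(-65960/144941) = -2 - 2592425880/144941 = -2592715762/144941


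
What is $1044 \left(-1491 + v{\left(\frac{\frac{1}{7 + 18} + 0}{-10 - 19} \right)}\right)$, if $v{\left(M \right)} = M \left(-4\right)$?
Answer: $- \frac{38914956}{25} \approx -1.5566 \cdot 10^{6}$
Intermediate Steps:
$v{\left(M \right)} = - 4 M$
$1044 \left(-1491 + v{\left(\frac{\frac{1}{7 + 18} + 0}{-10 - 19} \right)}\right) = 1044 \left(-1491 - 4 \frac{\frac{1}{7 + 18} + 0}{-10 - 19}\right) = 1044 \left(-1491 - 4 \frac{\frac{1}{25} + 0}{-29}\right) = 1044 \left(-1491 - 4 \left(\frac{1}{25} + 0\right) \left(- \frac{1}{29}\right)\right) = 1044 \left(-1491 - 4 \cdot \frac{1}{25} \left(- \frac{1}{29}\right)\right) = 1044 \left(-1491 - - \frac{4}{725}\right) = 1044 \left(-1491 + \frac{4}{725}\right) = 1044 \left(- \frac{1080971}{725}\right) = - \frac{38914956}{25}$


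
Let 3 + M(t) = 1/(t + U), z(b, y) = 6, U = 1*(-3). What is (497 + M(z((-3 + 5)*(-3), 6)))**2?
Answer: 2199289/9 ≈ 2.4437e+5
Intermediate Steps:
U = -3
M(t) = -3 + 1/(-3 + t) (M(t) = -3 + 1/(t - 3) = -3 + 1/(-3 + t))
(497 + M(z((-3 + 5)*(-3), 6)))**2 = (497 + (10 - 3*6)/(-3 + 6))**2 = (497 + (10 - 18)/3)**2 = (497 + (1/3)*(-8))**2 = (497 - 8/3)**2 = (1483/3)**2 = 2199289/9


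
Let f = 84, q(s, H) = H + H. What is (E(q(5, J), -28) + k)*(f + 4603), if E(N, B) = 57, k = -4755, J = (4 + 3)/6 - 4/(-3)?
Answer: -22019526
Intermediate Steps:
J = 5/2 (J = 7*(1/6) - 4*(-1/3) = 7/6 + 4/3 = 5/2 ≈ 2.5000)
q(s, H) = 2*H
(E(q(5, J), -28) + k)*(f + 4603) = (57 - 4755)*(84 + 4603) = -4698*4687 = -22019526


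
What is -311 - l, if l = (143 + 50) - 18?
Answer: -486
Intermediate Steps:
l = 175 (l = 193 - 18 = 175)
-311 - l = -311 - 1*175 = -311 - 175 = -486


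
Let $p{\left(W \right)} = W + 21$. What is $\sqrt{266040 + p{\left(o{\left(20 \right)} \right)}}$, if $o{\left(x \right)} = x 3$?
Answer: $3 \sqrt{29569} \approx 515.87$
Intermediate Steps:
$o{\left(x \right)} = 3 x$
$p{\left(W \right)} = 21 + W$
$\sqrt{266040 + p{\left(o{\left(20 \right)} \right)}} = \sqrt{266040 + \left(21 + 3 \cdot 20\right)} = \sqrt{266040 + \left(21 + 60\right)} = \sqrt{266040 + 81} = \sqrt{266121} = 3 \sqrt{29569}$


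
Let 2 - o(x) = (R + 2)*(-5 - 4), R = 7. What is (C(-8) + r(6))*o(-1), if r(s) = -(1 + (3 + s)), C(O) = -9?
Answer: -1577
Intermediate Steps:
o(x) = 83 (o(x) = 2 - (7 + 2)*(-5 - 4) = 2 - 9*(-9) = 2 - 1*(-81) = 2 + 81 = 83)
r(s) = -4 - s (r(s) = -(4 + s) = -4 - s)
(C(-8) + r(6))*o(-1) = (-9 + (-4 - 1*6))*83 = (-9 + (-4 - 6))*83 = (-9 - 10)*83 = -19*83 = -1577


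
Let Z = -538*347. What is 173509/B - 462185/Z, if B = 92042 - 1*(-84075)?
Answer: 113790336819/32878578262 ≈ 3.4609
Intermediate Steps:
Z = -186686
B = 176117 (B = 92042 + 84075 = 176117)
173509/B - 462185/Z = 173509/176117 - 462185/(-186686) = 173509*(1/176117) - 462185*(-1/186686) = 173509/176117 + 462185/186686 = 113790336819/32878578262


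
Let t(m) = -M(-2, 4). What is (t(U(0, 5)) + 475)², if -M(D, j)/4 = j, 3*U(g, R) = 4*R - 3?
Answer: 241081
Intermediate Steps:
U(g, R) = -1 + 4*R/3 (U(g, R) = (4*R - 3)/3 = (-3 + 4*R)/3 = -1 + 4*R/3)
M(D, j) = -4*j
t(m) = 16 (t(m) = -(-4)*4 = -1*(-16) = 16)
(t(U(0, 5)) + 475)² = (16 + 475)² = 491² = 241081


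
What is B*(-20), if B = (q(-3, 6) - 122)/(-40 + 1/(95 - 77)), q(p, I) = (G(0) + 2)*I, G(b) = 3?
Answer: -33120/719 ≈ -46.064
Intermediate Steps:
q(p, I) = 5*I (q(p, I) = (3 + 2)*I = 5*I)
B = 1656/719 (B = (5*6 - 122)/(-40 + 1/(95 - 77)) = (30 - 122)/(-40 + 1/18) = -92/(-40 + 1/18) = -92/(-719/18) = -92*(-18/719) = 1656/719 ≈ 2.3032)
B*(-20) = (1656/719)*(-20) = -33120/719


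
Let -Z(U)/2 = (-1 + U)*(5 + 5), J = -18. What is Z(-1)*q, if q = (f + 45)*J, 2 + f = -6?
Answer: -26640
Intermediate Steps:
f = -8 (f = -2 - 6 = -8)
Z(U) = 20 - 20*U (Z(U) = -2*(-1 + U)*(5 + 5) = -2*(-1 + U)*10 = -2*(-10 + 10*U) = 20 - 20*U)
q = -666 (q = (-8 + 45)*(-18) = 37*(-18) = -666)
Z(-1)*q = (20 - 20*(-1))*(-666) = (20 + 20)*(-666) = 40*(-666) = -26640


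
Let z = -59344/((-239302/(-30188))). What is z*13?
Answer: -11644598368/119651 ≈ -97321.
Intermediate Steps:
z = -895738336/119651 (z = -59344/((-239302*(-1/30188))) = -59344/119651/15094 = -59344*15094/119651 = -895738336/119651 ≈ -7486.3)
z*13 = -895738336/119651*13 = -11644598368/119651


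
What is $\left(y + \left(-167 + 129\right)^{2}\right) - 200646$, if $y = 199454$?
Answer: $252$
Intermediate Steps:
$\left(y + \left(-167 + 129\right)^{2}\right) - 200646 = \left(199454 + \left(-167 + 129\right)^{2}\right) - 200646 = \left(199454 + \left(-38\right)^{2}\right) - 200646 = \left(199454 + 1444\right) - 200646 = 200898 - 200646 = 252$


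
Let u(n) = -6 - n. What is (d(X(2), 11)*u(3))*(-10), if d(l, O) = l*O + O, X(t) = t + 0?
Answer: 2970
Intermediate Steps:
X(t) = t
d(l, O) = O + O*l (d(l, O) = O*l + O = O + O*l)
(d(X(2), 11)*u(3))*(-10) = ((11*(1 + 2))*(-6 - 1*3))*(-10) = ((11*3)*(-6 - 3))*(-10) = (33*(-9))*(-10) = -297*(-10) = 2970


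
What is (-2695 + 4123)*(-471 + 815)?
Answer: 491232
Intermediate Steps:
(-2695 + 4123)*(-471 + 815) = 1428*344 = 491232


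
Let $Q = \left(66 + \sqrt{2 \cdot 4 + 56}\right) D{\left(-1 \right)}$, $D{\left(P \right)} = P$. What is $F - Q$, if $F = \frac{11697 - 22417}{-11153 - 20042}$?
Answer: $\frac{463830}{6239} \approx 74.344$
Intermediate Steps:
$F = \frac{2144}{6239}$ ($F = - \frac{10720}{-31195} = \left(-10720\right) \left(- \frac{1}{31195}\right) = \frac{2144}{6239} \approx 0.34364$)
$Q = -74$ ($Q = \left(66 + \sqrt{2 \cdot 4 + 56}\right) \left(-1\right) = \left(66 + \sqrt{8 + 56}\right) \left(-1\right) = \left(66 + \sqrt{64}\right) \left(-1\right) = \left(66 + 8\right) \left(-1\right) = 74 \left(-1\right) = -74$)
$F - Q = \frac{2144}{6239} - -74 = \frac{2144}{6239} + 74 = \frac{463830}{6239}$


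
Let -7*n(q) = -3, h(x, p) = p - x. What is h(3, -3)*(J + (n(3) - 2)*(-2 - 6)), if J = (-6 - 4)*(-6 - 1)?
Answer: -3468/7 ≈ -495.43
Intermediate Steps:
n(q) = 3/7 (n(q) = -1/7*(-3) = 3/7)
J = 70 (J = -10*(-7) = 70)
h(3, -3)*(J + (n(3) - 2)*(-2 - 6)) = (-3 - 1*3)*(70 + (3/7 - 2)*(-2 - 6)) = (-3 - 3)*(70 - 11/7*(-8)) = -6*(70 + 88/7) = -6*578/7 = -3468/7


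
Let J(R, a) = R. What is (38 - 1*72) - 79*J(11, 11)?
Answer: -903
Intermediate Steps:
(38 - 1*72) - 79*J(11, 11) = (38 - 1*72) - 79*11 = (38 - 72) - 869 = -34 - 869 = -903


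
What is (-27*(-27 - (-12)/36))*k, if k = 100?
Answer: 72000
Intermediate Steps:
(-27*(-27 - (-12)/36))*k = -27*(-27 - (-12)/36)*100 = -27*(-27 - 1*(-⅓))*100 = -27*(-27 + ⅓)*100 = -27*(-80/3)*100 = 720*100 = 72000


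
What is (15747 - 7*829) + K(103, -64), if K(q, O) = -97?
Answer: 9847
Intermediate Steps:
(15747 - 7*829) + K(103, -64) = (15747 - 7*829) - 97 = (15747 - 5803) - 97 = 9944 - 97 = 9847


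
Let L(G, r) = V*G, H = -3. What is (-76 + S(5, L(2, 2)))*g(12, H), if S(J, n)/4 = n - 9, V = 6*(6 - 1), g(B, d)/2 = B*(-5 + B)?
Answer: 21504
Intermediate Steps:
g(B, d) = 2*B*(-5 + B) (g(B, d) = 2*(B*(-5 + B)) = 2*B*(-5 + B))
V = 30 (V = 6*5 = 30)
L(G, r) = 30*G
S(J, n) = -36 + 4*n (S(J, n) = 4*(n - 9) = 4*(-9 + n) = -36 + 4*n)
(-76 + S(5, L(2, 2)))*g(12, H) = (-76 + (-36 + 4*(30*2)))*(2*12*(-5 + 12)) = (-76 + (-36 + 4*60))*(2*12*7) = (-76 + (-36 + 240))*168 = (-76 + 204)*168 = 128*168 = 21504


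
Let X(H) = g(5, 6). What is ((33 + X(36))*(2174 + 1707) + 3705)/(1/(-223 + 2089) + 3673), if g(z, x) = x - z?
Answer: 253139694/6853819 ≈ 36.934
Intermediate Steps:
X(H) = 1 (X(H) = 6 - 1*5 = 6 - 5 = 1)
((33 + X(36))*(2174 + 1707) + 3705)/(1/(-223 + 2089) + 3673) = ((33 + 1)*(2174 + 1707) + 3705)/(1/(-223 + 2089) + 3673) = (34*3881 + 3705)/(1/1866 + 3673) = (131954 + 3705)/(1/1866 + 3673) = 135659/(6853819/1866) = 135659*(1866/6853819) = 253139694/6853819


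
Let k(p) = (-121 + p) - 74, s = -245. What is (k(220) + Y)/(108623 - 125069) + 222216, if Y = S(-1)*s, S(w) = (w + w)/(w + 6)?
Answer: 1218188071/5482 ≈ 2.2222e+5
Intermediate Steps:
S(w) = 2*w/(6 + w) (S(w) = (2*w)/(6 + w) = 2*w/(6 + w))
k(p) = -195 + p
Y = 98 (Y = (2*(-1)/(6 - 1))*(-245) = (2*(-1)/5)*(-245) = (2*(-1)*(1/5))*(-245) = -2/5*(-245) = 98)
(k(220) + Y)/(108623 - 125069) + 222216 = ((-195 + 220) + 98)/(108623 - 125069) + 222216 = (25 + 98)/(-16446) + 222216 = 123*(-1/16446) + 222216 = -41/5482 + 222216 = 1218188071/5482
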